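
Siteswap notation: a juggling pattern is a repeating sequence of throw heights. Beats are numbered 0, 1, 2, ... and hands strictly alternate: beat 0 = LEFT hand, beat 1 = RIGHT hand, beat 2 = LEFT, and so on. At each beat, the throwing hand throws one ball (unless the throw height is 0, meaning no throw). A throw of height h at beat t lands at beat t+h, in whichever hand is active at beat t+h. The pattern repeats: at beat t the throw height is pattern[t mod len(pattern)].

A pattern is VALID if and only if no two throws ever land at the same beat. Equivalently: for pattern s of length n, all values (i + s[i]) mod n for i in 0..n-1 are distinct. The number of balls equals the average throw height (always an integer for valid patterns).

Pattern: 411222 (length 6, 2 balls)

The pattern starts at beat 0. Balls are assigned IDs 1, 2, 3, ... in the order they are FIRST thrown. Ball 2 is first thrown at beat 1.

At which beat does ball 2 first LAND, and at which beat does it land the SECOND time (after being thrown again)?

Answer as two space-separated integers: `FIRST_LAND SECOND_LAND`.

Answer: 2 3

Derivation:
Beat 0 (L): throw ball1 h=4 -> lands@4:L; in-air after throw: [b1@4:L]
Beat 1 (R): throw ball2 h=1 -> lands@2:L; in-air after throw: [b2@2:L b1@4:L]
Beat 2 (L): throw ball2 h=1 -> lands@3:R; in-air after throw: [b2@3:R b1@4:L]
Beat 3 (R): throw ball2 h=2 -> lands@5:R; in-air after throw: [b1@4:L b2@5:R]
Ball 2: thrown@1 h=1 -> first land @2; rethrown@2 h=1 -> second land @3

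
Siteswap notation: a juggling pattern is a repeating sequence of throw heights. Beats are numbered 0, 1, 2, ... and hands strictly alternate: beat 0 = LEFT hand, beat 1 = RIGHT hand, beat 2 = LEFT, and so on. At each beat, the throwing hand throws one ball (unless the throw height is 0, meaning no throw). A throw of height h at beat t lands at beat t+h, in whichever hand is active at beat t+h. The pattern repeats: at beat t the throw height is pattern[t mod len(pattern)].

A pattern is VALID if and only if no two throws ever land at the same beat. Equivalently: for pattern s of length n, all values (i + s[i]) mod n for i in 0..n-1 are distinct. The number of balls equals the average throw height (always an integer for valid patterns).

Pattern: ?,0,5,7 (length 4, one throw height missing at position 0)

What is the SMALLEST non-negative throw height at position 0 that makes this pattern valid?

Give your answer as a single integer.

Answer: 0

Derivation:
i=0: s[i]=? (unknown)
i=1: (1 + 0) mod 4 = 1
i=2: (2 + 5) mod 4 = 3
i=3: (3 + 7) mod 4 = 2
Known residues: [1, 2, 3]; need a permutation of 0..3, so missing residue r = 0
Need (0 + s) mod 4 = 0; smallest s = (0 - 0) mod 4 = 0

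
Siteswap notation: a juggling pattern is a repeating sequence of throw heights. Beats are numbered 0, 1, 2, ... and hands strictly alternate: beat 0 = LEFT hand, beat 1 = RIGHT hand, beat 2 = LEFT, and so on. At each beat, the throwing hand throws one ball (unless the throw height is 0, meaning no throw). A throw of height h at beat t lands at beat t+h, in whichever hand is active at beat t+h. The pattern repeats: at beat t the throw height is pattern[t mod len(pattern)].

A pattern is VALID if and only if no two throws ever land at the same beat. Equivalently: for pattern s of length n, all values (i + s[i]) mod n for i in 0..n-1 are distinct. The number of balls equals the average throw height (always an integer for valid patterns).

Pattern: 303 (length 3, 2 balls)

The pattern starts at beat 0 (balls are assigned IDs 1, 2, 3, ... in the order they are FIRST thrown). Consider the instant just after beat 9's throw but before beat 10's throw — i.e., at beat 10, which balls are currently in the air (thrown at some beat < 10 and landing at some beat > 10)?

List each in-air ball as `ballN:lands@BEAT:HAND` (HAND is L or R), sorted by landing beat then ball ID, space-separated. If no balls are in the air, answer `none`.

Answer: ball2:lands@11:R ball1:lands@12:L

Derivation:
Beat 0 (L): throw ball1 h=3 -> lands@3:R; in-air after throw: [b1@3:R]
Beat 2 (L): throw ball2 h=3 -> lands@5:R; in-air after throw: [b1@3:R b2@5:R]
Beat 3 (R): throw ball1 h=3 -> lands@6:L; in-air after throw: [b2@5:R b1@6:L]
Beat 5 (R): throw ball2 h=3 -> lands@8:L; in-air after throw: [b1@6:L b2@8:L]
Beat 6 (L): throw ball1 h=3 -> lands@9:R; in-air after throw: [b2@8:L b1@9:R]
Beat 8 (L): throw ball2 h=3 -> lands@11:R; in-air after throw: [b1@9:R b2@11:R]
Beat 9 (R): throw ball1 h=3 -> lands@12:L; in-air after throw: [b2@11:R b1@12:L]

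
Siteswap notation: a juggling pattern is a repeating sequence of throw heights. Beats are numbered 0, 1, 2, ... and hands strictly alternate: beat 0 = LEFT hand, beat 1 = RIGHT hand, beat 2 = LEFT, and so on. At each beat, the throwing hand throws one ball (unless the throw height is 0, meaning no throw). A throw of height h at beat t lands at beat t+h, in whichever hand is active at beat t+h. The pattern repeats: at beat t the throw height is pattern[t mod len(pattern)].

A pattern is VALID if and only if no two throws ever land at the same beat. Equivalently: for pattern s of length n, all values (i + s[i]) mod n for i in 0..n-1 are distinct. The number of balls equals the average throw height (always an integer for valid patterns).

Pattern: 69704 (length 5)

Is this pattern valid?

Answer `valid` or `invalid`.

i=0: (i + s[i]) mod n = (0 + 6) mod 5 = 1
i=1: (i + s[i]) mod n = (1 + 9) mod 5 = 0
i=2: (i + s[i]) mod n = (2 + 7) mod 5 = 4
i=3: (i + s[i]) mod n = (3 + 0) mod 5 = 3
i=4: (i + s[i]) mod n = (4 + 4) mod 5 = 3
Residues: [1, 0, 4, 3, 3], distinct: False

Answer: invalid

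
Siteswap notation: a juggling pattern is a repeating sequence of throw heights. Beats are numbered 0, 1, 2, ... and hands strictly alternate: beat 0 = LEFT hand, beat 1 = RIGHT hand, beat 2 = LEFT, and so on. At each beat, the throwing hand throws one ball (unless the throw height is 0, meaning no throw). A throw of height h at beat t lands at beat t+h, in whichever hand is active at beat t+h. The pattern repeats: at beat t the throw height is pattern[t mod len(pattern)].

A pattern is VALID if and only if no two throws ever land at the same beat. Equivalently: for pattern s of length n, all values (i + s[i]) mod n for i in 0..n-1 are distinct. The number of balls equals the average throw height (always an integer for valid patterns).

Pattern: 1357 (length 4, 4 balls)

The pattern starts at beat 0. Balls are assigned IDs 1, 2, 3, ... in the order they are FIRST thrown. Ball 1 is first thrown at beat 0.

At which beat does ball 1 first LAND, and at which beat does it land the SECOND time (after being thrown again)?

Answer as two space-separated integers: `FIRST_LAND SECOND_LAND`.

Answer: 1 4

Derivation:
Beat 0 (L): throw ball1 h=1 -> lands@1:R; in-air after throw: [b1@1:R]
Beat 1 (R): throw ball1 h=3 -> lands@4:L; in-air after throw: [b1@4:L]
Beat 2 (L): throw ball2 h=5 -> lands@7:R; in-air after throw: [b1@4:L b2@7:R]
Beat 3 (R): throw ball3 h=7 -> lands@10:L; in-air after throw: [b1@4:L b2@7:R b3@10:L]
Beat 4 (L): throw ball1 h=1 -> lands@5:R; in-air after throw: [b1@5:R b2@7:R b3@10:L]
Ball 1: thrown@0 h=1 -> first land @1; rethrown@1 h=3 -> second land @4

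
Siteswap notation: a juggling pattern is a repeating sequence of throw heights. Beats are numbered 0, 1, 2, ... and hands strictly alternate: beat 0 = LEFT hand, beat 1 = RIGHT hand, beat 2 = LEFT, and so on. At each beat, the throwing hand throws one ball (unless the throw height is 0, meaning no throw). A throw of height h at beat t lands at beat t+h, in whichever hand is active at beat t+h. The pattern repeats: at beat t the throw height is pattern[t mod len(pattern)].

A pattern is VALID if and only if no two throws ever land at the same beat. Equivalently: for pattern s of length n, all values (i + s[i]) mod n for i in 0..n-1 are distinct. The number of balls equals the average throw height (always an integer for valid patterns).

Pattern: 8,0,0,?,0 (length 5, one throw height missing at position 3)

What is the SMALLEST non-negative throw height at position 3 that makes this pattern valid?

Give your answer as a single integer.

i=0: (0 + 8) mod 5 = 3
i=1: (1 + 0) mod 5 = 1
i=2: (2 + 0) mod 5 = 2
i=3: s[i]=? (unknown)
i=4: (4 + 0) mod 5 = 4
Known residues: [1, 2, 3, 4]; need a permutation of 0..4, so missing residue r = 0
Need (3 + s) mod 5 = 0; smallest s = (0 - 3) mod 5 = 2

Answer: 2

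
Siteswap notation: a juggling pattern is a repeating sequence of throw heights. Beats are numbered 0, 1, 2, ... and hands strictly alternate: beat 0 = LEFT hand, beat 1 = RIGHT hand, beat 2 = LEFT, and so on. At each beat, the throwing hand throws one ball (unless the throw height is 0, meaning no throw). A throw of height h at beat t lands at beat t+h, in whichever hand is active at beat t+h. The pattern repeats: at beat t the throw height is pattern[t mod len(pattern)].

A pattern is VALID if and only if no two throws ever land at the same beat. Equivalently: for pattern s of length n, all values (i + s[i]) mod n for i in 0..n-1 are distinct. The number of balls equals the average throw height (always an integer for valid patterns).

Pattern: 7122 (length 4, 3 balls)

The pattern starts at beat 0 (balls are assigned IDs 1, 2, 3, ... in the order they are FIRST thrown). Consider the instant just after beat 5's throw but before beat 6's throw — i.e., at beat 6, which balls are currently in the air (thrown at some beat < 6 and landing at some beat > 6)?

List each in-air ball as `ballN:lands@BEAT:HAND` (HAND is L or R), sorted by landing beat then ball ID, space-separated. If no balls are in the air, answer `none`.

Answer: ball1:lands@7:R ball2:lands@11:R

Derivation:
Beat 0 (L): throw ball1 h=7 -> lands@7:R; in-air after throw: [b1@7:R]
Beat 1 (R): throw ball2 h=1 -> lands@2:L; in-air after throw: [b2@2:L b1@7:R]
Beat 2 (L): throw ball2 h=2 -> lands@4:L; in-air after throw: [b2@4:L b1@7:R]
Beat 3 (R): throw ball3 h=2 -> lands@5:R; in-air after throw: [b2@4:L b3@5:R b1@7:R]
Beat 4 (L): throw ball2 h=7 -> lands@11:R; in-air after throw: [b3@5:R b1@7:R b2@11:R]
Beat 5 (R): throw ball3 h=1 -> lands@6:L; in-air after throw: [b3@6:L b1@7:R b2@11:R]
Beat 6 (L): throw ball3 h=2 -> lands@8:L; in-air after throw: [b1@7:R b3@8:L b2@11:R]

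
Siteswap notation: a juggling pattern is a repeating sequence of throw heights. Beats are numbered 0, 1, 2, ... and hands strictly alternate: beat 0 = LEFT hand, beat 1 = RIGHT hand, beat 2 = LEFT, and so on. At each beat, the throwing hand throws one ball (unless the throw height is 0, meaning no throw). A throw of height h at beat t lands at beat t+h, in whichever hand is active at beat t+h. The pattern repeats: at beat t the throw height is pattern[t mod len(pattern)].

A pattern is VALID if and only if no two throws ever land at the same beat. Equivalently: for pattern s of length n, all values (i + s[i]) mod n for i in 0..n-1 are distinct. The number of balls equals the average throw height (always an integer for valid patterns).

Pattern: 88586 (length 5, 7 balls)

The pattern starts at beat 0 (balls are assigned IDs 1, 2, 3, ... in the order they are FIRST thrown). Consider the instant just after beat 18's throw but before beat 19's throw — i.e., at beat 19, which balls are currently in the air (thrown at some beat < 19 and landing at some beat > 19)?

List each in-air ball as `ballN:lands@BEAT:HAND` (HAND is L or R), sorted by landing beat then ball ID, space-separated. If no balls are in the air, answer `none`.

Beat 0 (L): throw ball1 h=8 -> lands@8:L; in-air after throw: [b1@8:L]
Beat 1 (R): throw ball2 h=8 -> lands@9:R; in-air after throw: [b1@8:L b2@9:R]
Beat 2 (L): throw ball3 h=5 -> lands@7:R; in-air after throw: [b3@7:R b1@8:L b2@9:R]
Beat 3 (R): throw ball4 h=8 -> lands@11:R; in-air after throw: [b3@7:R b1@8:L b2@9:R b4@11:R]
Beat 4 (L): throw ball5 h=6 -> lands@10:L; in-air after throw: [b3@7:R b1@8:L b2@9:R b5@10:L b4@11:R]
Beat 5 (R): throw ball6 h=8 -> lands@13:R; in-air after throw: [b3@7:R b1@8:L b2@9:R b5@10:L b4@11:R b6@13:R]
Beat 6 (L): throw ball7 h=8 -> lands@14:L; in-air after throw: [b3@7:R b1@8:L b2@9:R b5@10:L b4@11:R b6@13:R b7@14:L]
Beat 7 (R): throw ball3 h=5 -> lands@12:L; in-air after throw: [b1@8:L b2@9:R b5@10:L b4@11:R b3@12:L b6@13:R b7@14:L]
Beat 8 (L): throw ball1 h=8 -> lands@16:L; in-air after throw: [b2@9:R b5@10:L b4@11:R b3@12:L b6@13:R b7@14:L b1@16:L]
Beat 9 (R): throw ball2 h=6 -> lands@15:R; in-air after throw: [b5@10:L b4@11:R b3@12:L b6@13:R b7@14:L b2@15:R b1@16:L]
Beat 10 (L): throw ball5 h=8 -> lands@18:L; in-air after throw: [b4@11:R b3@12:L b6@13:R b7@14:L b2@15:R b1@16:L b5@18:L]
Beat 11 (R): throw ball4 h=8 -> lands@19:R; in-air after throw: [b3@12:L b6@13:R b7@14:L b2@15:R b1@16:L b5@18:L b4@19:R]
Beat 12 (L): throw ball3 h=5 -> lands@17:R; in-air after throw: [b6@13:R b7@14:L b2@15:R b1@16:L b3@17:R b5@18:L b4@19:R]
Beat 13 (R): throw ball6 h=8 -> lands@21:R; in-air after throw: [b7@14:L b2@15:R b1@16:L b3@17:R b5@18:L b4@19:R b6@21:R]
Beat 14 (L): throw ball7 h=6 -> lands@20:L; in-air after throw: [b2@15:R b1@16:L b3@17:R b5@18:L b4@19:R b7@20:L b6@21:R]
Beat 15 (R): throw ball2 h=8 -> lands@23:R; in-air after throw: [b1@16:L b3@17:R b5@18:L b4@19:R b7@20:L b6@21:R b2@23:R]
Beat 16 (L): throw ball1 h=8 -> lands@24:L; in-air after throw: [b3@17:R b5@18:L b4@19:R b7@20:L b6@21:R b2@23:R b1@24:L]
Beat 17 (R): throw ball3 h=5 -> lands@22:L; in-air after throw: [b5@18:L b4@19:R b7@20:L b6@21:R b3@22:L b2@23:R b1@24:L]
Beat 18 (L): throw ball5 h=8 -> lands@26:L; in-air after throw: [b4@19:R b7@20:L b6@21:R b3@22:L b2@23:R b1@24:L b5@26:L]
Beat 19 (R): throw ball4 h=6 -> lands@25:R; in-air after throw: [b7@20:L b6@21:R b3@22:L b2@23:R b1@24:L b4@25:R b5@26:L]

Answer: ball7:lands@20:L ball6:lands@21:R ball3:lands@22:L ball2:lands@23:R ball1:lands@24:L ball5:lands@26:L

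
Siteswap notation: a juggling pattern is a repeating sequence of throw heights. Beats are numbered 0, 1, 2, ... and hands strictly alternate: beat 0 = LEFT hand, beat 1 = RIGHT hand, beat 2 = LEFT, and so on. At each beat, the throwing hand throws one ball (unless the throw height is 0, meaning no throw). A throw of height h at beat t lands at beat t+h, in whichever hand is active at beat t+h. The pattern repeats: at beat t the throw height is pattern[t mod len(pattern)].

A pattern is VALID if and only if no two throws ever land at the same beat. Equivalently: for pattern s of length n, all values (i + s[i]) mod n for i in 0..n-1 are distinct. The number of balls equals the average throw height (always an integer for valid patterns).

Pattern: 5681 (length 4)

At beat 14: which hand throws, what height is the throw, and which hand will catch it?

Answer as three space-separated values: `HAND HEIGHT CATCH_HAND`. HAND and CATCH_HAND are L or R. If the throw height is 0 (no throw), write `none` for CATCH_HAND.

Beat 14: 14 mod 2 = 0, so hand = L
Throw height = pattern[14 mod 4] = pattern[2] = 8
Lands at beat 14+8=22, 22 mod 2 = 0, so catch hand = L

Answer: L 8 L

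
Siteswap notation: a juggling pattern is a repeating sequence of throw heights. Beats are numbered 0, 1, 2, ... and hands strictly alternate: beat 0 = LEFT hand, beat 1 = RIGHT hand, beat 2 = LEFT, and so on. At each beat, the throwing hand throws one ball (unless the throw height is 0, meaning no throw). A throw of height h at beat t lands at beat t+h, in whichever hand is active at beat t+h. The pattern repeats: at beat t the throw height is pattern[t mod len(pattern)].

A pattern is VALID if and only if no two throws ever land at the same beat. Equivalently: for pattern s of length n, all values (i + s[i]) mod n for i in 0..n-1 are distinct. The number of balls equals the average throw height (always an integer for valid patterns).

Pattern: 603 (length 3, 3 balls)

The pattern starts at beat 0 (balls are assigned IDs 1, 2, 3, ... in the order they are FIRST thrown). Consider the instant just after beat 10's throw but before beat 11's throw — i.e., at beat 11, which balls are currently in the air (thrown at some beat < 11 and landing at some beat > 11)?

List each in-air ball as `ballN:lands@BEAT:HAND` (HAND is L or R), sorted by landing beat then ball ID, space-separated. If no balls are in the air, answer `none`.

Answer: ball1:lands@12:L ball3:lands@15:R

Derivation:
Beat 0 (L): throw ball1 h=6 -> lands@6:L; in-air after throw: [b1@6:L]
Beat 2 (L): throw ball2 h=3 -> lands@5:R; in-air after throw: [b2@5:R b1@6:L]
Beat 3 (R): throw ball3 h=6 -> lands@9:R; in-air after throw: [b2@5:R b1@6:L b3@9:R]
Beat 5 (R): throw ball2 h=3 -> lands@8:L; in-air after throw: [b1@6:L b2@8:L b3@9:R]
Beat 6 (L): throw ball1 h=6 -> lands@12:L; in-air after throw: [b2@8:L b3@9:R b1@12:L]
Beat 8 (L): throw ball2 h=3 -> lands@11:R; in-air after throw: [b3@9:R b2@11:R b1@12:L]
Beat 9 (R): throw ball3 h=6 -> lands@15:R; in-air after throw: [b2@11:R b1@12:L b3@15:R]
Beat 11 (R): throw ball2 h=3 -> lands@14:L; in-air after throw: [b1@12:L b2@14:L b3@15:R]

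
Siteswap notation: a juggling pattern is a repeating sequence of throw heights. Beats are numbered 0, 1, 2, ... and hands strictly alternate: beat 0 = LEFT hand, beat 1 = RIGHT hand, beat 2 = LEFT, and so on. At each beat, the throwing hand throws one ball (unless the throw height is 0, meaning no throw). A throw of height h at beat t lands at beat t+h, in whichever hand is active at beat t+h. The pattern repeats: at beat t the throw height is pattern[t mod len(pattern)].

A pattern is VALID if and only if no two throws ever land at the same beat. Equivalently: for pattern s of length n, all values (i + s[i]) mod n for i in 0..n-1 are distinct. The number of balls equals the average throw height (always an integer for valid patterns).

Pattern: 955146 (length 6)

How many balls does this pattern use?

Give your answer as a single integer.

Answer: 5

Derivation:
Pattern = [9, 5, 5, 1, 4, 6], length n = 6
  position 0: throw height = 9, running sum = 9
  position 1: throw height = 5, running sum = 14
  position 2: throw height = 5, running sum = 19
  position 3: throw height = 1, running sum = 20
  position 4: throw height = 4, running sum = 24
  position 5: throw height = 6, running sum = 30
Total sum = 30; balls = sum / n = 30 / 6 = 5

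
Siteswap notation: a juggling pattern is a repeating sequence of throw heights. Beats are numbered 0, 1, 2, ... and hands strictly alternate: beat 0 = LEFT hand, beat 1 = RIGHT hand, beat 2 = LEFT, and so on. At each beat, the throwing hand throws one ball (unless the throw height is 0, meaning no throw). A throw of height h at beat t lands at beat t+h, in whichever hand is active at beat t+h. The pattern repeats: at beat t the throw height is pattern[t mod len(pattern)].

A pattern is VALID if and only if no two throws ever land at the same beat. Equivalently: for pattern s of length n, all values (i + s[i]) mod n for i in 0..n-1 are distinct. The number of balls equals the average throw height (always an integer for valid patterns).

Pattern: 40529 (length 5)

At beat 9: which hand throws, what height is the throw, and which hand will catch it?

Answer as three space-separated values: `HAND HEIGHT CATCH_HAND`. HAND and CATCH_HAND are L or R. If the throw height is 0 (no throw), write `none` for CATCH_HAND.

Answer: R 9 L

Derivation:
Beat 9: 9 mod 2 = 1, so hand = R
Throw height = pattern[9 mod 5] = pattern[4] = 9
Lands at beat 9+9=18, 18 mod 2 = 0, so catch hand = L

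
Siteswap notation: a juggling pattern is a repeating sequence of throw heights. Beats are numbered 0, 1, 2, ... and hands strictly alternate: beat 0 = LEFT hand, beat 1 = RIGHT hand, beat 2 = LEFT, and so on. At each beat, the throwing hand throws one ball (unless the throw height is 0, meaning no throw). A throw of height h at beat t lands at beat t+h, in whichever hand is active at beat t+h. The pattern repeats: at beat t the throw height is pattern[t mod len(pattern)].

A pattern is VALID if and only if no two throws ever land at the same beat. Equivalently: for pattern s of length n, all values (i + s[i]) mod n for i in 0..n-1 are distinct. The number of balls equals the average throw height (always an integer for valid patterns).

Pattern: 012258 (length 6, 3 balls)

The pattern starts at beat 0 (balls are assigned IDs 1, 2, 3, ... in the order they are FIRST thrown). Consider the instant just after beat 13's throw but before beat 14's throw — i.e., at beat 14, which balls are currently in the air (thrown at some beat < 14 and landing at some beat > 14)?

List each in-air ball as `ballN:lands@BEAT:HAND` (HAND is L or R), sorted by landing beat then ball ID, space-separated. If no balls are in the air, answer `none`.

Answer: ball3:lands@15:R ball1:lands@19:R

Derivation:
Beat 1 (R): throw ball1 h=1 -> lands@2:L; in-air after throw: [b1@2:L]
Beat 2 (L): throw ball1 h=2 -> lands@4:L; in-air after throw: [b1@4:L]
Beat 3 (R): throw ball2 h=2 -> lands@5:R; in-air after throw: [b1@4:L b2@5:R]
Beat 4 (L): throw ball1 h=5 -> lands@9:R; in-air after throw: [b2@5:R b1@9:R]
Beat 5 (R): throw ball2 h=8 -> lands@13:R; in-air after throw: [b1@9:R b2@13:R]
Beat 7 (R): throw ball3 h=1 -> lands@8:L; in-air after throw: [b3@8:L b1@9:R b2@13:R]
Beat 8 (L): throw ball3 h=2 -> lands@10:L; in-air after throw: [b1@9:R b3@10:L b2@13:R]
Beat 9 (R): throw ball1 h=2 -> lands@11:R; in-air after throw: [b3@10:L b1@11:R b2@13:R]
Beat 10 (L): throw ball3 h=5 -> lands@15:R; in-air after throw: [b1@11:R b2@13:R b3@15:R]
Beat 11 (R): throw ball1 h=8 -> lands@19:R; in-air after throw: [b2@13:R b3@15:R b1@19:R]
Beat 13 (R): throw ball2 h=1 -> lands@14:L; in-air after throw: [b2@14:L b3@15:R b1@19:R]
Beat 14 (L): throw ball2 h=2 -> lands@16:L; in-air after throw: [b3@15:R b2@16:L b1@19:R]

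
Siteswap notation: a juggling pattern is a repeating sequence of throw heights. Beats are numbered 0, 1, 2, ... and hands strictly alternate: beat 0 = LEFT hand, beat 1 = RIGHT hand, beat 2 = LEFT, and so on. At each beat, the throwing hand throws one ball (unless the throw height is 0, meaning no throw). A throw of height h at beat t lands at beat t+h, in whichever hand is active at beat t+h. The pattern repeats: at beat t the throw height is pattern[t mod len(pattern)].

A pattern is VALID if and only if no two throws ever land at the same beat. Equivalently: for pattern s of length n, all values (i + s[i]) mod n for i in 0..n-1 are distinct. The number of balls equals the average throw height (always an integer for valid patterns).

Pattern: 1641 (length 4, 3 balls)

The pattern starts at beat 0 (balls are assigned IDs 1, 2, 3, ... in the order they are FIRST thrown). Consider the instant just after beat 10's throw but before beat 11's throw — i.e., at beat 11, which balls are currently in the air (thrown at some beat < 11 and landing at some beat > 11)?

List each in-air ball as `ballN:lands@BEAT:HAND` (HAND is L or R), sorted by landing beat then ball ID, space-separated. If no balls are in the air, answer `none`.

Answer: ball2:lands@14:L ball1:lands@15:R

Derivation:
Beat 0 (L): throw ball1 h=1 -> lands@1:R; in-air after throw: [b1@1:R]
Beat 1 (R): throw ball1 h=6 -> lands@7:R; in-air after throw: [b1@7:R]
Beat 2 (L): throw ball2 h=4 -> lands@6:L; in-air after throw: [b2@6:L b1@7:R]
Beat 3 (R): throw ball3 h=1 -> lands@4:L; in-air after throw: [b3@4:L b2@6:L b1@7:R]
Beat 4 (L): throw ball3 h=1 -> lands@5:R; in-air after throw: [b3@5:R b2@6:L b1@7:R]
Beat 5 (R): throw ball3 h=6 -> lands@11:R; in-air after throw: [b2@6:L b1@7:R b3@11:R]
Beat 6 (L): throw ball2 h=4 -> lands@10:L; in-air after throw: [b1@7:R b2@10:L b3@11:R]
Beat 7 (R): throw ball1 h=1 -> lands@8:L; in-air after throw: [b1@8:L b2@10:L b3@11:R]
Beat 8 (L): throw ball1 h=1 -> lands@9:R; in-air after throw: [b1@9:R b2@10:L b3@11:R]
Beat 9 (R): throw ball1 h=6 -> lands@15:R; in-air after throw: [b2@10:L b3@11:R b1@15:R]
Beat 10 (L): throw ball2 h=4 -> lands@14:L; in-air after throw: [b3@11:R b2@14:L b1@15:R]
Beat 11 (R): throw ball3 h=1 -> lands@12:L; in-air after throw: [b3@12:L b2@14:L b1@15:R]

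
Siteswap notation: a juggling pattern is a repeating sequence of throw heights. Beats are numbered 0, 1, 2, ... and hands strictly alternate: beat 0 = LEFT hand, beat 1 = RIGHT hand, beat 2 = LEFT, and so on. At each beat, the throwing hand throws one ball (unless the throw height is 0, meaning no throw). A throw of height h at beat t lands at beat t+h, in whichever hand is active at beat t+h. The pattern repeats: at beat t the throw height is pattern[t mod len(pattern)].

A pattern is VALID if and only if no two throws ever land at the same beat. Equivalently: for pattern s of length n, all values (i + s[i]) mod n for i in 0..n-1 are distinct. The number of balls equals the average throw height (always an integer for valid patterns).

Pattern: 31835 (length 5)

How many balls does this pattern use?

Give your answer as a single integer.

Pattern = [3, 1, 8, 3, 5], length n = 5
  position 0: throw height = 3, running sum = 3
  position 1: throw height = 1, running sum = 4
  position 2: throw height = 8, running sum = 12
  position 3: throw height = 3, running sum = 15
  position 4: throw height = 5, running sum = 20
Total sum = 20; balls = sum / n = 20 / 5 = 4

Answer: 4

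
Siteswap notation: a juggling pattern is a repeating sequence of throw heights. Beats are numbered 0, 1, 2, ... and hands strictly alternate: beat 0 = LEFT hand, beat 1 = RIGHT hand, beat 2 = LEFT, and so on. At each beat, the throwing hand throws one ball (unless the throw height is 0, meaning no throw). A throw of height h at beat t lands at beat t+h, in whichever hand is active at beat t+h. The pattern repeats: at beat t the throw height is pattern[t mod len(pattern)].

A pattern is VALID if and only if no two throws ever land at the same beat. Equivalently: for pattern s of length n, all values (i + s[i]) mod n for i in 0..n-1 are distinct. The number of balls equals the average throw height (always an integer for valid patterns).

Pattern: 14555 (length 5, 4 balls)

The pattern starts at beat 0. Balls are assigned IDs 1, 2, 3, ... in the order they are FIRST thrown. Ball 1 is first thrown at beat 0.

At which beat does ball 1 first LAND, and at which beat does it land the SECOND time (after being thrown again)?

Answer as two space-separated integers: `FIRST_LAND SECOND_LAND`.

Beat 0 (L): throw ball1 h=1 -> lands@1:R; in-air after throw: [b1@1:R]
Beat 1 (R): throw ball1 h=4 -> lands@5:R; in-air after throw: [b1@5:R]
Beat 2 (L): throw ball2 h=5 -> lands@7:R; in-air after throw: [b1@5:R b2@7:R]
Beat 3 (R): throw ball3 h=5 -> lands@8:L; in-air after throw: [b1@5:R b2@7:R b3@8:L]
Beat 4 (L): throw ball4 h=5 -> lands@9:R; in-air after throw: [b1@5:R b2@7:R b3@8:L b4@9:R]
Beat 5 (R): throw ball1 h=1 -> lands@6:L; in-air after throw: [b1@6:L b2@7:R b3@8:L b4@9:R]
Ball 1: thrown@0 h=1 -> first land @1; rethrown@1 h=4 -> second land @5

Answer: 1 5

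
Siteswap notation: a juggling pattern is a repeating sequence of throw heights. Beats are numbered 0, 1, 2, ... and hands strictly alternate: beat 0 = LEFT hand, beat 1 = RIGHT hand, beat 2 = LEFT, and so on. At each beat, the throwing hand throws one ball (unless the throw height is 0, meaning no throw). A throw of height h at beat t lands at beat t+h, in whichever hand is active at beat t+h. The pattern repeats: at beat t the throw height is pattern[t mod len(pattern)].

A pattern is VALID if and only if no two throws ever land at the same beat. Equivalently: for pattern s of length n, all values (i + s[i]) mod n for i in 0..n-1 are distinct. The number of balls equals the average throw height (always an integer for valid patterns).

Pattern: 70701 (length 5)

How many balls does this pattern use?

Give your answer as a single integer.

Answer: 3

Derivation:
Pattern = [7, 0, 7, 0, 1], length n = 5
  position 0: throw height = 7, running sum = 7
  position 1: throw height = 0, running sum = 7
  position 2: throw height = 7, running sum = 14
  position 3: throw height = 0, running sum = 14
  position 4: throw height = 1, running sum = 15
Total sum = 15; balls = sum / n = 15 / 5 = 3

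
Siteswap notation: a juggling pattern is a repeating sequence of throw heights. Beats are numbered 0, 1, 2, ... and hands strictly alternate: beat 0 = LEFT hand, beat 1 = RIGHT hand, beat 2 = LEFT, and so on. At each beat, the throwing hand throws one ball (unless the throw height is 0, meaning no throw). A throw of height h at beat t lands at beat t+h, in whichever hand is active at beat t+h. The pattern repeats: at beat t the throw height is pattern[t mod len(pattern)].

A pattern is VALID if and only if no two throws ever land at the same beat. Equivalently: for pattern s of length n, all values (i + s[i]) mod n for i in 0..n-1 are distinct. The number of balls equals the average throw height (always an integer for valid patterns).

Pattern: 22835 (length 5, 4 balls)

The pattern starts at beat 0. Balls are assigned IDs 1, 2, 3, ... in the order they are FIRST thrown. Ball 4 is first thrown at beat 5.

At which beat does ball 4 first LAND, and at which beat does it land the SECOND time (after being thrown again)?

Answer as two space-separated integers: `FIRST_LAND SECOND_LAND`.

Beat 0 (L): throw ball1 h=2 -> lands@2:L; in-air after throw: [b1@2:L]
Beat 1 (R): throw ball2 h=2 -> lands@3:R; in-air after throw: [b1@2:L b2@3:R]
Beat 2 (L): throw ball1 h=8 -> lands@10:L; in-air after throw: [b2@3:R b1@10:L]
Beat 3 (R): throw ball2 h=3 -> lands@6:L; in-air after throw: [b2@6:L b1@10:L]
Beat 4 (L): throw ball3 h=5 -> lands@9:R; in-air after throw: [b2@6:L b3@9:R b1@10:L]
Beat 5 (R): throw ball4 h=2 -> lands@7:R; in-air after throw: [b2@6:L b4@7:R b3@9:R b1@10:L]
Beat 6 (L): throw ball2 h=2 -> lands@8:L; in-air after throw: [b4@7:R b2@8:L b3@9:R b1@10:L]
Beat 7 (R): throw ball4 h=8 -> lands@15:R; in-air after throw: [b2@8:L b3@9:R b1@10:L b4@15:R]
Beat 8 (L): throw ball2 h=3 -> lands@11:R; in-air after throw: [b3@9:R b1@10:L b2@11:R b4@15:R]
Beat 9 (R): throw ball3 h=5 -> lands@14:L; in-air after throw: [b1@10:L b2@11:R b3@14:L b4@15:R]
Beat 10 (L): throw ball1 h=2 -> lands@12:L; in-air after throw: [b2@11:R b1@12:L b3@14:L b4@15:R]
Beat 11 (R): throw ball2 h=2 -> lands@13:R; in-air after throw: [b1@12:L b2@13:R b3@14:L b4@15:R]
Beat 12 (L): throw ball1 h=8 -> lands@20:L; in-air after throw: [b2@13:R b3@14:L b4@15:R b1@20:L]
Beat 13 (R): throw ball2 h=3 -> lands@16:L; in-air after throw: [b3@14:L b4@15:R b2@16:L b1@20:L]
Beat 14 (L): throw ball3 h=5 -> lands@19:R; in-air after throw: [b4@15:R b2@16:L b3@19:R b1@20:L]
Beat 15 (R): throw ball4 h=2 -> lands@17:R; in-air after throw: [b2@16:L b4@17:R b3@19:R b1@20:L]
Ball 4: thrown@5 h=2 -> first land @7; rethrown@7 h=8 -> second land @15

Answer: 7 15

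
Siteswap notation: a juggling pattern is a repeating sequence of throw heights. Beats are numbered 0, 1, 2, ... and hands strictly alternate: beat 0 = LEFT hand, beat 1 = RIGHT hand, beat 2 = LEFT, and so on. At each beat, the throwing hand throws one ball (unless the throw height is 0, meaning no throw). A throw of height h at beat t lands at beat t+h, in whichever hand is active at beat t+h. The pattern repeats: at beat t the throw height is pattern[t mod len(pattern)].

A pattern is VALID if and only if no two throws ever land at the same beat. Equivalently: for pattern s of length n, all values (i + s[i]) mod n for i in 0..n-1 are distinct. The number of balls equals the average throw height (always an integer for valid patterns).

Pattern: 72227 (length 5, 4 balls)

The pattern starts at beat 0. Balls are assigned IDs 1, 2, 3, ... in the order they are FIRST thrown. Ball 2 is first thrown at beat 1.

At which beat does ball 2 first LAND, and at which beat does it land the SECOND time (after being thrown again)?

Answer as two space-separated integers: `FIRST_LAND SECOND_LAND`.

Answer: 3 5

Derivation:
Beat 0 (L): throw ball1 h=7 -> lands@7:R; in-air after throw: [b1@7:R]
Beat 1 (R): throw ball2 h=2 -> lands@3:R; in-air after throw: [b2@3:R b1@7:R]
Beat 2 (L): throw ball3 h=2 -> lands@4:L; in-air after throw: [b2@3:R b3@4:L b1@7:R]
Beat 3 (R): throw ball2 h=2 -> lands@5:R; in-air after throw: [b3@4:L b2@5:R b1@7:R]
Beat 4 (L): throw ball3 h=7 -> lands@11:R; in-air after throw: [b2@5:R b1@7:R b3@11:R]
Beat 5 (R): throw ball2 h=7 -> lands@12:L; in-air after throw: [b1@7:R b3@11:R b2@12:L]
Ball 2: thrown@1 h=2 -> first land @3; rethrown@3 h=2 -> second land @5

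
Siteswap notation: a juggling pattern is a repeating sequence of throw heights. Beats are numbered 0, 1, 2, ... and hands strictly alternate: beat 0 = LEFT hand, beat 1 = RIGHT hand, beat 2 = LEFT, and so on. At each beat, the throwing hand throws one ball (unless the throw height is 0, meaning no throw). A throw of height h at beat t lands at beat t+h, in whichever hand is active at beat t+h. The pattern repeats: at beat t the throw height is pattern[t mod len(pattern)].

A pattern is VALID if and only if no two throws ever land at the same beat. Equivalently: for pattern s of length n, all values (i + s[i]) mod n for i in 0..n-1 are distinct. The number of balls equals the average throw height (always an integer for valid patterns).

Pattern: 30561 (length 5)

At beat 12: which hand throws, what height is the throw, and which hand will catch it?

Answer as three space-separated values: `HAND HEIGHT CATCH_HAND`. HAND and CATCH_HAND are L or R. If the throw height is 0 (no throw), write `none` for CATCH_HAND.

Answer: L 5 R

Derivation:
Beat 12: 12 mod 2 = 0, so hand = L
Throw height = pattern[12 mod 5] = pattern[2] = 5
Lands at beat 12+5=17, 17 mod 2 = 1, so catch hand = R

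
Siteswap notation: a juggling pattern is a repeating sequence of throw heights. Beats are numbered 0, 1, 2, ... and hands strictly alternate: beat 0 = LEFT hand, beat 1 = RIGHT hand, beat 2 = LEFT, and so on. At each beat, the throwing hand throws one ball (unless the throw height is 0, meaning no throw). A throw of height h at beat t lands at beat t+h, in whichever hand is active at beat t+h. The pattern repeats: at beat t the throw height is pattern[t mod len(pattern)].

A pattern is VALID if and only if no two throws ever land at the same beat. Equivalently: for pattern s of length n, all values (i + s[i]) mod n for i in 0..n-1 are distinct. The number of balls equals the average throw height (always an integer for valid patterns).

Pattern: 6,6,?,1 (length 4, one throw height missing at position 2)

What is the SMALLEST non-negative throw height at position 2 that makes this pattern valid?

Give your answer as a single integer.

Answer: 3

Derivation:
i=0: (0 + 6) mod 4 = 2
i=1: (1 + 6) mod 4 = 3
i=2: s[i]=? (unknown)
i=3: (3 + 1) mod 4 = 0
Known residues: [0, 2, 3]; need a permutation of 0..3, so missing residue r = 1
Need (2 + s) mod 4 = 1; smallest s = (1 - 2) mod 4 = 3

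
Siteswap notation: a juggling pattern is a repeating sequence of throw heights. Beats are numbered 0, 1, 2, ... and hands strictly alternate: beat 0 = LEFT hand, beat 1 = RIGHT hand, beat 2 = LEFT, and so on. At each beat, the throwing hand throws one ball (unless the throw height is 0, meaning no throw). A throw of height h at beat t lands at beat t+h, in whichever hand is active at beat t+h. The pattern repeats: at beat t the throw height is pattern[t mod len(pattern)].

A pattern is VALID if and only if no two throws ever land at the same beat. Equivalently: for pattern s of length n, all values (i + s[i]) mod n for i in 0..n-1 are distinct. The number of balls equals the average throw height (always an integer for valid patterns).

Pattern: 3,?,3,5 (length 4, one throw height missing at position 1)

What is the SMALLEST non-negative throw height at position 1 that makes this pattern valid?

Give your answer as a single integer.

i=0: (0 + 3) mod 4 = 3
i=1: s[i]=? (unknown)
i=2: (2 + 3) mod 4 = 1
i=3: (3 + 5) mod 4 = 0
Known residues: [0, 1, 3]; need a permutation of 0..3, so missing residue r = 2
Need (1 + s) mod 4 = 2; smallest s = (2 - 1) mod 4 = 1

Answer: 1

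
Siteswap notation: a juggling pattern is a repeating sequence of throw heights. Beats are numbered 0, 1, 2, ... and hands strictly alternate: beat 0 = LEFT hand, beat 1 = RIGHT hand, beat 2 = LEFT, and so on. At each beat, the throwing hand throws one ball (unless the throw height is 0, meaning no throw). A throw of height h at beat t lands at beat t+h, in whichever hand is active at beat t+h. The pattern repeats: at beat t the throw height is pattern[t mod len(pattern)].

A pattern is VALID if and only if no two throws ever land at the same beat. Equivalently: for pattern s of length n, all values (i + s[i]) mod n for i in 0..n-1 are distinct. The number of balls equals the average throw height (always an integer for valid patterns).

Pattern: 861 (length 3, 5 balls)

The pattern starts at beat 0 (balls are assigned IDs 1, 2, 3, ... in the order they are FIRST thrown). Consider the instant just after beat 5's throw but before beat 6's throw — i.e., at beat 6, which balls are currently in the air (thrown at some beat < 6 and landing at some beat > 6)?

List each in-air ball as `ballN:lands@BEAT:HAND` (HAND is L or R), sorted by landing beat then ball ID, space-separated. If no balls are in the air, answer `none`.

Answer: ball2:lands@7:R ball1:lands@8:L ball4:lands@10:L ball3:lands@11:R

Derivation:
Beat 0 (L): throw ball1 h=8 -> lands@8:L; in-air after throw: [b1@8:L]
Beat 1 (R): throw ball2 h=6 -> lands@7:R; in-air after throw: [b2@7:R b1@8:L]
Beat 2 (L): throw ball3 h=1 -> lands@3:R; in-air after throw: [b3@3:R b2@7:R b1@8:L]
Beat 3 (R): throw ball3 h=8 -> lands@11:R; in-air after throw: [b2@7:R b1@8:L b3@11:R]
Beat 4 (L): throw ball4 h=6 -> lands@10:L; in-air after throw: [b2@7:R b1@8:L b4@10:L b3@11:R]
Beat 5 (R): throw ball5 h=1 -> lands@6:L; in-air after throw: [b5@6:L b2@7:R b1@8:L b4@10:L b3@11:R]
Beat 6 (L): throw ball5 h=8 -> lands@14:L; in-air after throw: [b2@7:R b1@8:L b4@10:L b3@11:R b5@14:L]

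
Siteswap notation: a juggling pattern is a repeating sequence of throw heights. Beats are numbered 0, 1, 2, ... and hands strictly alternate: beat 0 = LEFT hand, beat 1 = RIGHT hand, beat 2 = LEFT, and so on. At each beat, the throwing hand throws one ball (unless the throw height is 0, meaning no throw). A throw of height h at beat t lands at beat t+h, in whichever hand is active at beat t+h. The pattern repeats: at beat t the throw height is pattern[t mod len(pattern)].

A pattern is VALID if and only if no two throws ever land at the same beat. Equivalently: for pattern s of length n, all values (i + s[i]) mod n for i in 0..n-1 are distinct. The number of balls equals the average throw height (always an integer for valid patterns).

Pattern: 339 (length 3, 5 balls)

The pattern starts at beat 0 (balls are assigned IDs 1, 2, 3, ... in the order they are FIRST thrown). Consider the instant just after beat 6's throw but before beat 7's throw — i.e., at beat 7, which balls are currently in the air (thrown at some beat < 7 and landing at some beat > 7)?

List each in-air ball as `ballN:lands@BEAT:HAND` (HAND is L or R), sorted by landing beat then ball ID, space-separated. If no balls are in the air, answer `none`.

Beat 0 (L): throw ball1 h=3 -> lands@3:R; in-air after throw: [b1@3:R]
Beat 1 (R): throw ball2 h=3 -> lands@4:L; in-air after throw: [b1@3:R b2@4:L]
Beat 2 (L): throw ball3 h=9 -> lands@11:R; in-air after throw: [b1@3:R b2@4:L b3@11:R]
Beat 3 (R): throw ball1 h=3 -> lands@6:L; in-air after throw: [b2@4:L b1@6:L b3@11:R]
Beat 4 (L): throw ball2 h=3 -> lands@7:R; in-air after throw: [b1@6:L b2@7:R b3@11:R]
Beat 5 (R): throw ball4 h=9 -> lands@14:L; in-air after throw: [b1@6:L b2@7:R b3@11:R b4@14:L]
Beat 6 (L): throw ball1 h=3 -> lands@9:R; in-air after throw: [b2@7:R b1@9:R b3@11:R b4@14:L]
Beat 7 (R): throw ball2 h=3 -> lands@10:L; in-air after throw: [b1@9:R b2@10:L b3@11:R b4@14:L]

Answer: ball1:lands@9:R ball3:lands@11:R ball4:lands@14:L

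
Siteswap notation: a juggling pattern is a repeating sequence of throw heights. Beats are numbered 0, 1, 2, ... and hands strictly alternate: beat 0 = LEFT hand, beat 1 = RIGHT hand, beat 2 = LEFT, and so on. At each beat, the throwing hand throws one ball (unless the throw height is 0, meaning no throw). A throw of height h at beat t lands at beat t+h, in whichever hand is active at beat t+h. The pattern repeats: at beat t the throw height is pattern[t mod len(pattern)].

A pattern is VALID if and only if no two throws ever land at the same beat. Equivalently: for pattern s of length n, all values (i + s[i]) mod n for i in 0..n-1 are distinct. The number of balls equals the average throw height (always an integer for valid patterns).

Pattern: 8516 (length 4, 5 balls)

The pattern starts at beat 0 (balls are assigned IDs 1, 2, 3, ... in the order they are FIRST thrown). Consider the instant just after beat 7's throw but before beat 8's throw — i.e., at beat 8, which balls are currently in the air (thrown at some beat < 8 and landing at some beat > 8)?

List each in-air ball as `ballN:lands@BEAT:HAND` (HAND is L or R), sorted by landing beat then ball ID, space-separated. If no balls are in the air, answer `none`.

Answer: ball3:lands@9:R ball5:lands@10:L ball4:lands@12:L ball2:lands@13:R

Derivation:
Beat 0 (L): throw ball1 h=8 -> lands@8:L; in-air after throw: [b1@8:L]
Beat 1 (R): throw ball2 h=5 -> lands@6:L; in-air after throw: [b2@6:L b1@8:L]
Beat 2 (L): throw ball3 h=1 -> lands@3:R; in-air after throw: [b3@3:R b2@6:L b1@8:L]
Beat 3 (R): throw ball3 h=6 -> lands@9:R; in-air after throw: [b2@6:L b1@8:L b3@9:R]
Beat 4 (L): throw ball4 h=8 -> lands@12:L; in-air after throw: [b2@6:L b1@8:L b3@9:R b4@12:L]
Beat 5 (R): throw ball5 h=5 -> lands@10:L; in-air after throw: [b2@6:L b1@8:L b3@9:R b5@10:L b4@12:L]
Beat 6 (L): throw ball2 h=1 -> lands@7:R; in-air after throw: [b2@7:R b1@8:L b3@9:R b5@10:L b4@12:L]
Beat 7 (R): throw ball2 h=6 -> lands@13:R; in-air after throw: [b1@8:L b3@9:R b5@10:L b4@12:L b2@13:R]
Beat 8 (L): throw ball1 h=8 -> lands@16:L; in-air after throw: [b3@9:R b5@10:L b4@12:L b2@13:R b1@16:L]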